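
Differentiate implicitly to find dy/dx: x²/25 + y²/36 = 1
Apply d/dx to both sides, remembering that y depends on x. Each occurrence of y therefore brings in a y' = dy/dx via the chain rule.

With F(x, y) equal to the left-hand side minus the right, differentiate F term by term:
  d/dx[x^2/25] = 2x/25
  d/dx[y^2/36] = y·y'/18
  d/dx[-1] = 0
Adding these up, d/dx[F] = 0 becomes
  (2x/25) + (y/18)·y' = 0,
so isolating y',
  dy/dx = -(2x/25)/(y/18) = -36x/(25y)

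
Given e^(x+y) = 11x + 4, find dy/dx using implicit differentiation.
Differentiate both sides with respect to x, treating y as y(x). By the chain rule, any term containing y contributes a factor of y' = dy/dx when we differentiate it.

Move every term to one side and write the relation as F(x, y) = 0. Term by term,
  d/dx[-11x] = -11
  d/dx[e^(x + y)] = (y' + 1)·e^(x + y)
  d/dx[-4] = 0

The pieces without y' make up ∂F/∂x and the coefficient of y' is ∂F/∂y:
  ∂F/∂x = e^(x + y) - 11,
  ∂F/∂y = e^(x + y).

Since d/dx[F] = ∂F/∂x + (∂F/∂y)·y' = 0, solve for y':
  (∂F/∂y)·y' = -∂F/∂x
  dy/dx = -(∂F/∂x)/(∂F/∂y) = -(e^(x + y) - 11)/(e^(x + y)) = 11e^(-x - y) - 1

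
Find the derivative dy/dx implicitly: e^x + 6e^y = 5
Differentiate the relation implicitly: treat y = y(x) and apply the chain rule, so every y-derivative picks up a y' = dy/dx factor.

With everything moved to the left-hand side, differentiate term by term:
  d/dx[e^(x)] = e^(x)
  d/dx[6e^(y)] = 6·y'·e^(y)
  d/dx[-5] = 0

Separating the contributions that come from x directly and those that come through y:
  without y':      e^(x)
  multiplying y':  6e^(y)

so (e^(x)) + (6e^(y))·y' = 0, and therefore
  dy/dx = -(e^(x))/(6e^(y)) = -e^(x - y)/6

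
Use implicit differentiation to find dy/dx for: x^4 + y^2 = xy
Take d/dx of both sides. Since y is implicitly a function of x, the chain rule attaches a y' = dy/dx factor whenever we differentiate through y.

Set F(x, y) = (left side) − (right side), so the curve is F = 0. Differentiating each term of F:
  d/dx[x^4] = 4x^3
  d/dx[-xy] = -x·y' - y
  d/dx[y^2] = 2y·y'

Collecting, the y'-free part is the partial derivative in x and the y' coefficient is the partial derivative in y:
  ∂F/∂x = 4x^3 - y
  ∂F/∂y = -x + 2y

so d/dx[F(x, y(x))] = ∂F/∂x + (∂F/∂y)·y' = 0. Rearranging,
  dy/dx = -(∂F/∂x)/(∂F/∂y) = -(4x^3 - y)/(-x + 2y) = (4x^3 - y)/(x - 2y)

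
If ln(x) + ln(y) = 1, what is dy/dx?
Apply d/dx to both sides, remembering that y depends on x. Each occurrence of y therefore brings in a y' = dy/dx via the chain rule.

With F(x, y) equal to the left-hand side minus the right, differentiate F term by term:
  d/dx[ln(x)] = 1/x
  d/dx[ln(y)] = y'/y
  d/dx[-1] = 0
Adding these up, d/dx[F] = 0 becomes
  (1/x) + (1/y)·y' = 0,
so isolating y',
  dy/dx = -(1/x)/(1/y) = -y/x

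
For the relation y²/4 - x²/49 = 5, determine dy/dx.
Take d/dx of both sides. Since y is implicitly a function of x, the chain rule attaches a y' = dy/dx factor whenever we differentiate through y.

Set F(x, y) = (left side) − (right side), so the curve is F = 0. Differentiating each term of F:
  d/dx[-x^2/49] = -2x/49
  d/dx[y^2/4] = y·y'/2
  d/dx[-5] = 0

Collecting, the y'-free part is the partial derivative in x and the y' coefficient is the partial derivative in y:
  ∂F/∂x = -2x/49
  ∂F/∂y = y/2

so d/dx[F(x, y(x))] = ∂F/∂x + (∂F/∂y)·y' = 0. Rearranging,
  dy/dx = -(∂F/∂x)/(∂F/∂y) = -(-2x/49)/(y/2) = 4x/(49y)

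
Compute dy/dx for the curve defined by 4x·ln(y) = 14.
Differentiate both sides with respect to x, treating y as y(x). By the chain rule, any term containing y contributes a factor of y' = dy/dx when we differentiate it.

Move every term to one side and write the relation as F(x, y) = 0. Term by term,
  d/dx[4x·ln(y)] = 4x·y'/y + 4ln(y)
  d/dx[-14] = 0

The pieces without y' make up ∂F/∂x and the coefficient of y' is ∂F/∂y:
  ∂F/∂x = 4ln(y),
  ∂F/∂y = 4x/y.

Since d/dx[F] = ∂F/∂x + (∂F/∂y)·y' = 0, solve for y':
  (∂F/∂y)·y' = -∂F/∂x
  dy/dx = -(∂F/∂x)/(∂F/∂y) = -(4ln(y))/(4x/y) = -y·ln(y)/x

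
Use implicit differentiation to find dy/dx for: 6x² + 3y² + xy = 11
Take d/dx of both sides. Since y is implicitly a function of x, the chain rule attaches a y' = dy/dx factor whenever we differentiate through y.

Set F(x, y) = (left side) − (right side), so the curve is F = 0. Differentiating each term of F:
  d/dx[6x^2] = 12x
  d/dx[xy] = x·y' + y
  d/dx[3y^2] = 6y·y'
  d/dx[-11] = 0

Collecting, the y'-free part is the partial derivative in x and the y' coefficient is the partial derivative in y:
  ∂F/∂x = 12x + y
  ∂F/∂y = x + 6y

so d/dx[F(x, y(x))] = ∂F/∂x + (∂F/∂y)·y' = 0. Rearranging,
  dy/dx = -(∂F/∂x)/(∂F/∂y) = -(12x + y)/(x + 6y) = (-12x - y)/(x + 6y)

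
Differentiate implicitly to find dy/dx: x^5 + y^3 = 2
Differentiate both sides with respect to x, treating y as y(x). By the chain rule, any term containing y contributes a factor of y' = dy/dx when we differentiate it.

Move every term to one side and write the relation as F(x, y) = 0. Term by term,
  d/dx[x^5] = 5x^4
  d/dx[y^3] = 3y^2·y'
  d/dx[-2] = 0

The pieces without y' make up ∂F/∂x and the coefficient of y' is ∂F/∂y:
  ∂F/∂x = 5x^4,
  ∂F/∂y = 3y^2.

Since d/dx[F] = ∂F/∂x + (∂F/∂y)·y' = 0, solve for y':
  (∂F/∂y)·y' = -∂F/∂x
  dy/dx = -(∂F/∂x)/(∂F/∂y) = -(5x^4)/(3y^2) = -5x^4/(3y^2)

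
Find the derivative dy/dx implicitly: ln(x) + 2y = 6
Differentiate the relation implicitly: treat y = y(x) and apply the chain rule, so every y-derivative picks up a y' = dy/dx factor.

With everything moved to the left-hand side, differentiate term by term:
  d/dx[2y] = 2·y'
  d/dx[ln(x)] = 1/x
  d/dx[-6] = 0

Separating the contributions that come from x directly and those that come through y:
  without y':      1/x
  multiplying y':  2

so (1/x) + (2)·y' = 0, and therefore
  dy/dx = -(1/x)/(2) = -1/(2x)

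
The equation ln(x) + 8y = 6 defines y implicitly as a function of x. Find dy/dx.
Take d/dx of both sides. Since y is implicitly a function of x, the chain rule attaches a y' = dy/dx factor whenever we differentiate through y.

Set F(x, y) = (left side) − (right side), so the curve is F = 0. Differentiating each term of F:
  d/dx[8y] = 8·y'
  d/dx[ln(x)] = 1/x
  d/dx[-6] = 0

Collecting, the y'-free part is the partial derivative in x and the y' coefficient is the partial derivative in y:
  ∂F/∂x = 1/x
  ∂F/∂y = 8

so d/dx[F(x, y(x))] = ∂F/∂x + (∂F/∂y)·y' = 0. Rearranging,
  dy/dx = -(∂F/∂x)/(∂F/∂y) = -(1/x)/(8) = -1/(8x)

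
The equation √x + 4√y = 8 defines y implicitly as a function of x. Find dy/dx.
Differentiate the relation implicitly: treat y = y(x) and apply the chain rule, so every y-derivative picks up a y' = dy/dx factor.

With everything moved to the left-hand side, differentiate term by term:
  d/dx[√(x)] = 1/(2√(x))
  d/dx[4√(y)] = 2·y'/√(y)
  d/dx[-8] = 0

Separating the contributions that come from x directly and those that come through y:
  without y':      1/(2√(x))
  multiplying y':  2/√(y)

so (1/(2√(x))) + (2/√(y))·y' = 0, and therefore
  dy/dx = -(1/(2√(x)))/(2/√(y)) = -√(y)/(4√(x))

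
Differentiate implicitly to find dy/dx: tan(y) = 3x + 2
Differentiate the relation implicitly: treat y = y(x) and apply the chain rule, so every y-derivative picks up a y' = dy/dx factor.

With everything moved to the left-hand side, differentiate term by term:
  d/dx[-3x] = -3
  d/dx[tan(y)] = y'(tan(y)^2 + 1)
  d/dx[-2] = 0

Separating the contributions that come from x directly and those that come through y:
  without y':      -3
  multiplying y':  tan(y)^2 + 1

so (-3) + (tan(y)^2 + 1)·y' = 0, and therefore
  dy/dx = -(-3)/(tan(y)^2 + 1) = 3cos(y)^2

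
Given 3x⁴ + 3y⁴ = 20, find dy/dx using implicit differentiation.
Differentiate both sides with respect to x, treating y as y(x). By the chain rule, any term containing y contributes a factor of y' = dy/dx when we differentiate it.

Move every term to one side and write the relation as F(x, y) = 0. Term by term,
  d/dx[3x^4] = 12x^3
  d/dx[3y^4] = 12y^3·y'
  d/dx[-20] = 0

The pieces without y' make up ∂F/∂x and the coefficient of y' is ∂F/∂y:
  ∂F/∂x = 12x^3,
  ∂F/∂y = 12y^3.

Since d/dx[F] = ∂F/∂x + (∂F/∂y)·y' = 0, solve for y':
  (∂F/∂y)·y' = -∂F/∂x
  dy/dx = -(∂F/∂x)/(∂F/∂y) = -(12x^3)/(12y^3) = -x^3/y^3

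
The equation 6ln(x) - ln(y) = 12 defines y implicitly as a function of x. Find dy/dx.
Differentiate both sides with respect to x, treating y as y(x). By the chain rule, any term containing y contributes a factor of y' = dy/dx when we differentiate it.

Move every term to one side and write the relation as F(x, y) = 0. Term by term,
  d/dx[6ln(x)] = 6/x
  d/dx[-ln(y)] = -y'/y
  d/dx[-12] = 0

The pieces without y' make up ∂F/∂x and the coefficient of y' is ∂F/∂y:
  ∂F/∂x = 6/x,
  ∂F/∂y = -1/y.

Since d/dx[F] = ∂F/∂x + (∂F/∂y)·y' = 0, solve for y':
  (∂F/∂y)·y' = -∂F/∂x
  dy/dx = -(∂F/∂x)/(∂F/∂y) = -(6/x)/(-1/y) = 6y/x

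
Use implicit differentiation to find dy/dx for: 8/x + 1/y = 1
Differentiate the relation implicitly: treat y = y(x) and apply the chain rule, so every y-derivative picks up a y' = dy/dx factor.

With everything moved to the left-hand side, differentiate term by term:
  d/dx[1/y] = -y'/y^2
  d/dx[8/x] = -8/x^2
  d/dx[-1] = 0

Separating the contributions that come from x directly and those that come through y:
  without y':      -8/x^2
  multiplying y':  -1/y^2

so (-8/x^2) + (-1/y^2)·y' = 0, and therefore
  dy/dx = -(-8/x^2)/(-1/y^2) = -8y^2/x^2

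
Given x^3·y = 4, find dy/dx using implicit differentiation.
Differentiate both sides with respect to x, treating y as y(x). By the chain rule, any term containing y contributes a factor of y' = dy/dx when we differentiate it.

Move every term to one side and write the relation as F(x, y) = 0. Term by term,
  d/dx[x^3y] = x^3·y' + 3x^2y
  d/dx[-4] = 0

The pieces without y' make up ∂F/∂x and the coefficient of y' is ∂F/∂y:
  ∂F/∂x = 3x^2y,
  ∂F/∂y = x^3.

Since d/dx[F] = ∂F/∂x + (∂F/∂y)·y' = 0, solve for y':
  (∂F/∂y)·y' = -∂F/∂x
  dy/dx = -(∂F/∂x)/(∂F/∂y) = -(3x^2y)/(x^3) = -3y/x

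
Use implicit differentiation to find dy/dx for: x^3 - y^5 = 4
Differentiate the relation implicitly: treat y = y(x) and apply the chain rule, so every y-derivative picks up a y' = dy/dx factor.

With everything moved to the left-hand side, differentiate term by term:
  d/dx[x^3] = 3x^2
  d/dx[-y^5] = -5y^4·y'
  d/dx[-4] = 0

Separating the contributions that come from x directly and those that come through y:
  without y':      3x^2
  multiplying y':  -5y^4

so (3x^2) + (-5y^4)·y' = 0, and therefore
  dy/dx = -(3x^2)/(-5y^4) = 3x^2/(5y^4)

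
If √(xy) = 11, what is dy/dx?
Take d/dx of both sides. Since y is implicitly a function of x, the chain rule attaches a y' = dy/dx factor whenever we differentiate through y.

Set F(x, y) = (left side) − (right side), so the curve is F = 0. Differentiating each term of F:
  d/dx[√(xy)] = √(xy)(x·y'/2 + y/2)/(xy)
  d/dx[-11] = 0

Collecting, the y'-free part is the partial derivative in x and the y' coefficient is the partial derivative in y:
  ∂F/∂x = √(xy)/(2x)
  ∂F/∂y = √(xy)/(2y)

so d/dx[F(x, y(x))] = ∂F/∂x + (∂F/∂y)·y' = 0. Rearranging,
  dy/dx = -(∂F/∂x)/(∂F/∂y) = -(√(xy)/(2x))/(√(xy)/(2y)) = -y/x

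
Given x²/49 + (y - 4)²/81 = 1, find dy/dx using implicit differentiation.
Differentiate the relation implicitly: treat y = y(x) and apply the chain rule, so every y-derivative picks up a y' = dy/dx factor.

With everything moved to the left-hand side, differentiate term by term:
  d/dx[x^2/49] = 2x/49
  d/dx[(y - 4)^2/81] = 2·y'(y - 4)/81
  d/dx[-1] = 0

Separating the contributions that come from x directly and those that come through y:
  without y':      2x/49
  multiplying y':  2y/81 - 8/81

so (2x/49) + (2y/81 - 8/81)·y' = 0, and therefore
  dy/dx = -(2x/49)/(2y/81 - 8/81)
        = -(2x/49)/(2(y - 4)/81) = -81x/(49y - 196)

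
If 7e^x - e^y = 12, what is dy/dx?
Differentiate the relation implicitly: treat y = y(x) and apply the chain rule, so every y-derivative picks up a y' = dy/dx factor.

With everything moved to the left-hand side, differentiate term by term:
  d/dx[7e^(x)] = 7e^(x)
  d/dx[-e^(y)] = -y'·e^(y)
  d/dx[-12] = 0

Separating the contributions that come from x directly and those that come through y:
  without y':      7e^(x)
  multiplying y':  -e^(y)

so (7e^(x)) + (-e^(y))·y' = 0, and therefore
  dy/dx = -(7e^(x))/(-e^(y)) = 7e^(x - y)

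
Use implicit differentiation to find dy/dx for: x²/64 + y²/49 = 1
Differentiate the relation implicitly: treat y = y(x) and apply the chain rule, so every y-derivative picks up a y' = dy/dx factor.

With everything moved to the left-hand side, differentiate term by term:
  d/dx[x^2/64] = x/32
  d/dx[y^2/49] = 2y·y'/49
  d/dx[-1] = 0

Separating the contributions that come from x directly and those that come through y:
  without y':      x/32
  multiplying y':  2y/49

so (x/32) + (2y/49)·y' = 0, and therefore
  dy/dx = -(x/32)/(2y/49) = -49x/(64y)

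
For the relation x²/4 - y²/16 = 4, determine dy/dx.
Apply d/dx to both sides, remembering that y depends on x. Each occurrence of y therefore brings in a y' = dy/dx via the chain rule.

With F(x, y) equal to the left-hand side minus the right, differentiate F term by term:
  d/dx[x^2/4] = x/2
  d/dx[-y^2/16] = -y·y'/8
  d/dx[-4] = 0
Adding these up, d/dx[F] = 0 becomes
  (x/2) + (-y/8)·y' = 0,
so isolating y',
  dy/dx = -(x/2)/(-y/8) = 4x/y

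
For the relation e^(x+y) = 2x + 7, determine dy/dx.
Differentiate both sides with respect to x, treating y as y(x). By the chain rule, any term containing y contributes a factor of y' = dy/dx when we differentiate it.

Move every term to one side and write the relation as F(x, y) = 0. Term by term,
  d/dx[-2x] = -2
  d/dx[e^(x + y)] = (y' + 1)·e^(x + y)
  d/dx[-7] = 0

The pieces without y' make up ∂F/∂x and the coefficient of y' is ∂F/∂y:
  ∂F/∂x = e^(x + y) - 2,
  ∂F/∂y = e^(x + y).

Since d/dx[F] = ∂F/∂x + (∂F/∂y)·y' = 0, solve for y':
  (∂F/∂y)·y' = -∂F/∂x
  dy/dx = -(∂F/∂x)/(∂F/∂y) = -(e^(x + y) - 2)/(e^(x + y)) = 2e^(-x - y) - 1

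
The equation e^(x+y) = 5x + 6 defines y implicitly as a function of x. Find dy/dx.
Take d/dx of both sides. Since y is implicitly a function of x, the chain rule attaches a y' = dy/dx factor whenever we differentiate through y.

Set F(x, y) = (left side) − (right side), so the curve is F = 0. Differentiating each term of F:
  d/dx[-5x] = -5
  d/dx[e^(x + y)] = (y' + 1)·e^(x + y)
  d/dx[-6] = 0

Collecting, the y'-free part is the partial derivative in x and the y' coefficient is the partial derivative in y:
  ∂F/∂x = e^(x + y) - 5
  ∂F/∂y = e^(x + y)

so d/dx[F(x, y(x))] = ∂F/∂x + (∂F/∂y)·y' = 0. Rearranging,
  dy/dx = -(∂F/∂x)/(∂F/∂y) = -(e^(x + y) - 5)/(e^(x + y)) = 5e^(-x - y) - 1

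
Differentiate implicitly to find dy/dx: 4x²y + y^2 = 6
Apply d/dx to both sides, remembering that y depends on x. Each occurrence of y therefore brings in a y' = dy/dx via the chain rule.

With F(x, y) equal to the left-hand side minus the right, differentiate F term by term:
  d/dx[4x^2y] = 4x^2·y' + 8xy
  d/dx[y^2] = 2y·y'
  d/dx[-6] = 0
Adding these up, d/dx[F] = 0 becomes
  (8xy) + (4x^2 + 2y)·y' = 0,
so isolating y',
  dy/dx = -(8xy)/(4x^2 + 2y) = -4xy/(2x^2 + y)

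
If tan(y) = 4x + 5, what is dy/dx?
Apply d/dx to both sides, remembering that y depends on x. Each occurrence of y therefore brings in a y' = dy/dx via the chain rule.

With F(x, y) equal to the left-hand side minus the right, differentiate F term by term:
  d/dx[-4x] = -4
  d/dx[tan(y)] = y'(tan(y)^2 + 1)
  d/dx[-5] = 0
Adding these up, d/dx[F] = 0 becomes
  (-4) + (tan(y)^2 + 1)·y' = 0,
so isolating y',
  dy/dx = -(-4)/(tan(y)^2 + 1) = 4cos(y)^2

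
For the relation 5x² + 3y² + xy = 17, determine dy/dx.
Differentiate both sides with respect to x, treating y as y(x). By the chain rule, any term containing y contributes a factor of y' = dy/dx when we differentiate it.

Move every term to one side and write the relation as F(x, y) = 0. Term by term,
  d/dx[5x^2] = 10x
  d/dx[xy] = x·y' + y
  d/dx[3y^2] = 6y·y'
  d/dx[-17] = 0

The pieces without y' make up ∂F/∂x and the coefficient of y' is ∂F/∂y:
  ∂F/∂x = 10x + y,
  ∂F/∂y = x + 6y.

Since d/dx[F] = ∂F/∂x + (∂F/∂y)·y' = 0, solve for y':
  (∂F/∂y)·y' = -∂F/∂x
  dy/dx = -(∂F/∂x)/(∂F/∂y) = -(10x + y)/(x + 6y) = (-10x - y)/(x + 6y)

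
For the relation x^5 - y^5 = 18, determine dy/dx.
Differentiate the relation implicitly: treat y = y(x) and apply the chain rule, so every y-derivative picks up a y' = dy/dx factor.

With everything moved to the left-hand side, differentiate term by term:
  d/dx[x^5] = 5x^4
  d/dx[-y^5] = -5y^4·y'
  d/dx[-18] = 0

Separating the contributions that come from x directly and those that come through y:
  without y':      5x^4
  multiplying y':  -5y^4

so (5x^4) + (-5y^4)·y' = 0, and therefore
  dy/dx = -(5x^4)/(-5y^4) = x^4/y^4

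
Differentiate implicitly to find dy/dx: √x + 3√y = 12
Apply d/dx to both sides, remembering that y depends on x. Each occurrence of y therefore brings in a y' = dy/dx via the chain rule.

With F(x, y) equal to the left-hand side minus the right, differentiate F term by term:
  d/dx[√(x)] = 1/(2√(x))
  d/dx[3√(y)] = 3·y'/(2√(y))
  d/dx[-12] = 0
Adding these up, d/dx[F] = 0 becomes
  (1/(2√(x))) + (3/(2√(y)))·y' = 0,
so isolating y',
  dy/dx = -(1/(2√(x)))/(3/(2√(y))) = -√(y)/(3√(x))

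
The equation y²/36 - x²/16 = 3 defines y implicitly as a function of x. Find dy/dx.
Apply d/dx to both sides, remembering that y depends on x. Each occurrence of y therefore brings in a y' = dy/dx via the chain rule.

With F(x, y) equal to the left-hand side minus the right, differentiate F term by term:
  d/dx[-x^2/16] = -x/8
  d/dx[y^2/36] = y·y'/18
  d/dx[-3] = 0
Adding these up, d/dx[F] = 0 becomes
  (-x/8) + (y/18)·y' = 0,
so isolating y',
  dy/dx = -(-x/8)/(y/18) = 9x/(4y)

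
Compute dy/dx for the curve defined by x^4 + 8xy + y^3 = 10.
Take d/dx of both sides. Since y is implicitly a function of x, the chain rule attaches a y' = dy/dx factor whenever we differentiate through y.

Set F(x, y) = (left side) − (right side), so the curve is F = 0. Differentiating each term of F:
  d/dx[x^4] = 4x^3
  d/dx[8xy] = 8x·y' + 8y
  d/dx[y^3] = 3y^2·y'
  d/dx[-10] = 0

Collecting, the y'-free part is the partial derivative in x and the y' coefficient is the partial derivative in y:
  ∂F/∂x = 4x^3 + 8y
  ∂F/∂y = 8x + 3y^2

so d/dx[F(x, y(x))] = ∂F/∂x + (∂F/∂y)·y' = 0. Rearranging,
  dy/dx = -(∂F/∂x)/(∂F/∂y) = -(4x^3 + 8y)/(8x + 3y^2) = 4(-x^3 - 2y)/(8x + 3y^2)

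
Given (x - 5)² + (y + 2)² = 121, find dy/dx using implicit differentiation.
Differentiate both sides with respect to x, treating y as y(x). By the chain rule, any term containing y contributes a factor of y' = dy/dx when we differentiate it.

Move every term to one side and write the relation as F(x, y) = 0. Term by term,
  d/dx[(x - 5)^2] = 2x - 10
  d/dx[(y + 2)^2] = 2·y'(y + 2)
  d/dx[-121] = 0

The pieces without y' make up ∂F/∂x and the coefficient of y' is ∂F/∂y:
  ∂F/∂x = 2x - 10,
  ∂F/∂y = 2y + 4.

Since d/dx[F] = ∂F/∂x + (∂F/∂y)·y' = 0, solve for y':
  (∂F/∂y)·y' = -∂F/∂x
  dy/dx = -(∂F/∂x)/(∂F/∂y) = -(2x - 10)/(2y + 4) = (5 - x)/(y + 2)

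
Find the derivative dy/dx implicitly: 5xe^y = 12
Differentiate the relation implicitly: treat y = y(x) and apply the chain rule, so every y-derivative picks up a y' = dy/dx factor.

With everything moved to the left-hand side, differentiate term by term:
  d/dx[5x·e^(y)] = 5x·y'·e^(y) + 5e^(y)
  d/dx[-12] = 0

Separating the contributions that come from x directly and those that come through y:
  without y':      5e^(y)
  multiplying y':  5x·e^(y)

so (5e^(y)) + (5x·e^(y))·y' = 0, and therefore
  dy/dx = -(5e^(y))/(5x·e^(y)) = -1/x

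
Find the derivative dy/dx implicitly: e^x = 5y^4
Apply d/dx to both sides, remembering that y depends on x. Each occurrence of y therefore brings in a y' = dy/dx via the chain rule.

With F(x, y) equal to the left-hand side minus the right, differentiate F term by term:
  d/dx[-5y^4] = -20y^3·y'
  d/dx[e^(x)] = e^(x)
Adding these up, d/dx[F] = 0 becomes
  (e^(x)) + (-20y^3)·y' = 0,
so isolating y',
  dy/dx = -(e^(x))/(-20y^3) = e^(x)/(20y^3)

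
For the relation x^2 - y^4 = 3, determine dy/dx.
Take d/dx of both sides. Since y is implicitly a function of x, the chain rule attaches a y' = dy/dx factor whenever we differentiate through y.

Set F(x, y) = (left side) − (right side), so the curve is F = 0. Differentiating each term of F:
  d/dx[x^2] = 2x
  d/dx[-y^4] = -4y^3·y'
  d/dx[-3] = 0

Collecting, the y'-free part is the partial derivative in x and the y' coefficient is the partial derivative in y:
  ∂F/∂x = 2x
  ∂F/∂y = -4y^3

so d/dx[F(x, y(x))] = ∂F/∂x + (∂F/∂y)·y' = 0. Rearranging,
  dy/dx = -(∂F/∂x)/(∂F/∂y) = -(2x)/(-4y^3) = x/(2y^3)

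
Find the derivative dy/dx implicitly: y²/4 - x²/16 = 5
Differentiate the relation implicitly: treat y = y(x) and apply the chain rule, so every y-derivative picks up a y' = dy/dx factor.

With everything moved to the left-hand side, differentiate term by term:
  d/dx[-x^2/16] = -x/8
  d/dx[y^2/4] = y·y'/2
  d/dx[-5] = 0

Separating the contributions that come from x directly and those that come through y:
  without y':      -x/8
  multiplying y':  y/2

so (-x/8) + (y/2)·y' = 0, and therefore
  dy/dx = -(-x/8)/(y/2) = x/(4y)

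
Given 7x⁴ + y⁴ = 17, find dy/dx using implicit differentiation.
Differentiate both sides with respect to x, treating y as y(x). By the chain rule, any term containing y contributes a factor of y' = dy/dx when we differentiate it.

Move every term to one side and write the relation as F(x, y) = 0. Term by term,
  d/dx[7x^4] = 28x^3
  d/dx[y^4] = 4y^3·y'
  d/dx[-17] = 0

The pieces without y' make up ∂F/∂x and the coefficient of y' is ∂F/∂y:
  ∂F/∂x = 28x^3,
  ∂F/∂y = 4y^3.

Since d/dx[F] = ∂F/∂x + (∂F/∂y)·y' = 0, solve for y':
  (∂F/∂y)·y' = -∂F/∂x
  dy/dx = -(∂F/∂x)/(∂F/∂y) = -(28x^3)/(4y^3) = -7x^3/y^3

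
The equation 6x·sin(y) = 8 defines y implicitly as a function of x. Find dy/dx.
Take d/dx of both sides. Since y is implicitly a function of x, the chain rule attaches a y' = dy/dx factor whenever we differentiate through y.

Set F(x, y) = (left side) − (right side), so the curve is F = 0. Differentiating each term of F:
  d/dx[6x·sin(y)] = 6x·y'·cos(y) + 6sin(y)
  d/dx[-8] = 0

Collecting, the y'-free part is the partial derivative in x and the y' coefficient is the partial derivative in y:
  ∂F/∂x = 6sin(y)
  ∂F/∂y = 6x·cos(y)

so d/dx[F(x, y(x))] = ∂F/∂x + (∂F/∂y)·y' = 0. Rearranging,
  dy/dx = -(∂F/∂x)/(∂F/∂y) = -(6sin(y))/(6x·cos(y)) = -tan(y)/x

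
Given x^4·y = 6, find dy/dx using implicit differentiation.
Apply d/dx to both sides, remembering that y depends on x. Each occurrence of y therefore brings in a y' = dy/dx via the chain rule.

With F(x, y) equal to the left-hand side minus the right, differentiate F term by term:
  d/dx[x^4y] = x^4·y' + 4x^3y
  d/dx[-6] = 0
Adding these up, d/dx[F] = 0 becomes
  (4x^3y) + (x^4)·y' = 0,
so isolating y',
  dy/dx = -(4x^3y)/(x^4) = -4y/x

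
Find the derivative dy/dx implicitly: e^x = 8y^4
Differentiate the relation implicitly: treat y = y(x) and apply the chain rule, so every y-derivative picks up a y' = dy/dx factor.

With everything moved to the left-hand side, differentiate term by term:
  d/dx[-8y^4] = -32y^3·y'
  d/dx[e^(x)] = e^(x)

Separating the contributions that come from x directly and those that come through y:
  without y':      e^(x)
  multiplying y':  -32y^3

so (e^(x)) + (-32y^3)·y' = 0, and therefore
  dy/dx = -(e^(x))/(-32y^3) = e^(x)/(32y^3)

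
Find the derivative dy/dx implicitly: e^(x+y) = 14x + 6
Apply d/dx to both sides, remembering that y depends on x. Each occurrence of y therefore brings in a y' = dy/dx via the chain rule.

With F(x, y) equal to the left-hand side minus the right, differentiate F term by term:
  d/dx[-14x] = -14
  d/dx[e^(x + y)] = (y' + 1)·e^(x + y)
  d/dx[-6] = 0
Adding these up, d/dx[F] = 0 becomes
  (e^(x + y) - 14) + (e^(x + y))·y' = 0,
so isolating y',
  dy/dx = -(e^(x + y) - 14)/(e^(x + y)) = 14e^(-x - y) - 1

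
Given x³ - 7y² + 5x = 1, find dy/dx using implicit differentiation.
Differentiate the relation implicitly: treat y = y(x) and apply the chain rule, so every y-derivative picks up a y' = dy/dx factor.

With everything moved to the left-hand side, differentiate term by term:
  d/dx[x^3] = 3x^2
  d/dx[5x] = 5
  d/dx[-7y^2] = -14y·y'
  d/dx[-1] = 0

Separating the contributions that come from x directly and those that come through y:
  without y':      3x^2 + 5
  multiplying y':  -14y

so (3x^2 + 5) + (-14y)·y' = 0, and therefore
  dy/dx = -(3x^2 + 5)/(-14y) = (3x^2 + 5)/(14y)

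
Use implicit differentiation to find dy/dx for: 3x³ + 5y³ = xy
Differentiate both sides with respect to x, treating y as y(x). By the chain rule, any term containing y contributes a factor of y' = dy/dx when we differentiate it.

Move every term to one side and write the relation as F(x, y) = 0. Term by term,
  d/dx[3x^3] = 9x^2
  d/dx[-xy] = -x·y' - y
  d/dx[5y^3] = 15y^2·y'

The pieces without y' make up ∂F/∂x and the coefficient of y' is ∂F/∂y:
  ∂F/∂x = 9x^2 - y,
  ∂F/∂y = -x + 15y^2.

Since d/dx[F] = ∂F/∂x + (∂F/∂y)·y' = 0, solve for y':
  (∂F/∂y)·y' = -∂F/∂x
  dy/dx = -(∂F/∂x)/(∂F/∂y) = -(9x^2 - y)/(-x + 15y^2) = (9x^2 - y)/(x - 15y^2)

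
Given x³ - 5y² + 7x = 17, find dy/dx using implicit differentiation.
Differentiate both sides with respect to x, treating y as y(x). By the chain rule, any term containing y contributes a factor of y' = dy/dx when we differentiate it.

Move every term to one side and write the relation as F(x, y) = 0. Term by term,
  d/dx[x^3] = 3x^2
  d/dx[7x] = 7
  d/dx[-5y^2] = -10y·y'
  d/dx[-17] = 0

The pieces without y' make up ∂F/∂x and the coefficient of y' is ∂F/∂y:
  ∂F/∂x = 3x^2 + 7,
  ∂F/∂y = -10y.

Since d/dx[F] = ∂F/∂x + (∂F/∂y)·y' = 0, solve for y':
  (∂F/∂y)·y' = -∂F/∂x
  dy/dx = -(∂F/∂x)/(∂F/∂y) = -(3x^2 + 7)/(-10y) = (3x^2 + 7)/(10y)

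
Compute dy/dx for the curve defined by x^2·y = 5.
Differentiate the relation implicitly: treat y = y(x) and apply the chain rule, so every y-derivative picks up a y' = dy/dx factor.

With everything moved to the left-hand side, differentiate term by term:
  d/dx[x^2y] = x^2·y' + 2xy
  d/dx[-5] = 0

Separating the contributions that come from x directly and those that come through y:
  without y':      2xy
  multiplying y':  x^2

so (2xy) + (x^2)·y' = 0, and therefore
  dy/dx = -(2xy)/(x^2) = -2y/x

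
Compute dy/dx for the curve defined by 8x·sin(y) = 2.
Take d/dx of both sides. Since y is implicitly a function of x, the chain rule attaches a y' = dy/dx factor whenever we differentiate through y.

Set F(x, y) = (left side) − (right side), so the curve is F = 0. Differentiating each term of F:
  d/dx[8x·sin(y)] = 8x·y'·cos(y) + 8sin(y)
  d/dx[-2] = 0

Collecting, the y'-free part is the partial derivative in x and the y' coefficient is the partial derivative in y:
  ∂F/∂x = 8sin(y)
  ∂F/∂y = 8x·cos(y)

so d/dx[F(x, y(x))] = ∂F/∂x + (∂F/∂y)·y' = 0. Rearranging,
  dy/dx = -(∂F/∂x)/(∂F/∂y) = -(8sin(y))/(8x·cos(y)) = -tan(y)/x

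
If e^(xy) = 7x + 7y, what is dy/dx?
Differentiate both sides with respect to x, treating y as y(x). By the chain rule, any term containing y contributes a factor of y' = dy/dx when we differentiate it.

Move every term to one side and write the relation as F(x, y) = 0. Term by term,
  d/dx[-7x] = -7
  d/dx[-7y] = -7·y'
  d/dx[e^(xy)] = (x·y' + y)·e^(xy)

The pieces without y' make up ∂F/∂x and the coefficient of y' is ∂F/∂y:
  ∂F/∂x = y·e^(xy) - 7,
  ∂F/∂y = x·e^(xy) - 7.

Since d/dx[F] = ∂F/∂x + (∂F/∂y)·y' = 0, solve for y':
  (∂F/∂y)·y' = -∂F/∂x
  dy/dx = -(∂F/∂x)/(∂F/∂y) = -(y·e^(xy) - 7)/(x·e^(xy) - 7) = (-y·e^(xy) + 7)/(x·e^(xy) - 7)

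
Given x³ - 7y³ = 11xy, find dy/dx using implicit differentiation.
Differentiate both sides with respect to x, treating y as y(x). By the chain rule, any term containing y contributes a factor of y' = dy/dx when we differentiate it.

Move every term to one side and write the relation as F(x, y) = 0. Term by term,
  d/dx[x^3] = 3x^2
  d/dx[-11xy] = -11x·y' - 11y
  d/dx[-7y^3] = -21y^2·y'

The pieces without y' make up ∂F/∂x and the coefficient of y' is ∂F/∂y:
  ∂F/∂x = 3x^2 - 11y,
  ∂F/∂y = -11x - 21y^2.

Since d/dx[F] = ∂F/∂x + (∂F/∂y)·y' = 0, solve for y':
  (∂F/∂y)·y' = -∂F/∂x
  dy/dx = -(∂F/∂x)/(∂F/∂y) = -(3x^2 - 11y)/(-11x - 21y^2) = (3x^2 - 11y)/(11x + 21y^2)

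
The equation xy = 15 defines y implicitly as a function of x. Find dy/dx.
Differentiate both sides with respect to x, treating y as y(x). By the chain rule, any term containing y contributes a factor of y' = dy/dx when we differentiate it.

Move every term to one side and write the relation as F(x, y) = 0. Term by term,
  d/dx[xy] = x·y' + y
  d/dx[-15] = 0

The pieces without y' make up ∂F/∂x and the coefficient of y' is ∂F/∂y:
  ∂F/∂x = y,
  ∂F/∂y = x.

Since d/dx[F] = ∂F/∂x + (∂F/∂y)·y' = 0, solve for y':
  (∂F/∂y)·y' = -∂F/∂x
  dy/dx = -(∂F/∂x)/(∂F/∂y) = -(y)/(x) = -y/x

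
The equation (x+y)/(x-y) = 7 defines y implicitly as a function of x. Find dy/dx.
Take d/dx of both sides. Since y is implicitly a function of x, the chain rule attaches a y' = dy/dx factor whenever we differentiate through y.

Set F(x, y) = (left side) − (right side), so the curve is F = 0. Differentiating each term of F:
  d/dx[(x + y)/(x - y)] = (y' + 1)/(x - y) + (x + y)(y' - 1)/(x - y)^2
  d/dx[-7] = 0

Collecting, the y'-free part is the partial derivative in x and the y' coefficient is the partial derivative in y:
  ∂F/∂x = 1/(x - y) - (x + y)/(x - y)^2
  ∂F/∂y = 1/(x - y) + (x + y)/(x - y)^2

so d/dx[F(x, y(x))] = ∂F/∂x + (∂F/∂y)·y' = 0. Rearranging,
  dy/dx = -(∂F/∂x)/(∂F/∂y) = -(1/(x - y) - (x + y)/(x - y)^2)/(1/(x - y) + (x + y)/(x - y)^2)
        = -(-2y/(x - y)^2)/(2x/(x - y)^2) = y/x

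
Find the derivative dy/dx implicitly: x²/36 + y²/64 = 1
Differentiate both sides with respect to x, treating y as y(x). By the chain rule, any term containing y contributes a factor of y' = dy/dx when we differentiate it.

Move every term to one side and write the relation as F(x, y) = 0. Term by term,
  d/dx[x^2/36] = x/18
  d/dx[y^2/64] = y·y'/32
  d/dx[-1] = 0

The pieces without y' make up ∂F/∂x and the coefficient of y' is ∂F/∂y:
  ∂F/∂x = x/18,
  ∂F/∂y = y/32.

Since d/dx[F] = ∂F/∂x + (∂F/∂y)·y' = 0, solve for y':
  (∂F/∂y)·y' = -∂F/∂x
  dy/dx = -(∂F/∂x)/(∂F/∂y) = -(x/18)/(y/32) = -16x/(9y)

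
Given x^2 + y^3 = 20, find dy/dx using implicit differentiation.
Differentiate the relation implicitly: treat y = y(x) and apply the chain rule, so every y-derivative picks up a y' = dy/dx factor.

With everything moved to the left-hand side, differentiate term by term:
  d/dx[x^2] = 2x
  d/dx[y^3] = 3y^2·y'
  d/dx[-20] = 0

Separating the contributions that come from x directly and those that come through y:
  without y':      2x
  multiplying y':  3y^2

so (2x) + (3y^2)·y' = 0, and therefore
  dy/dx = -(2x)/(3y^2) = -2x/(3y^2)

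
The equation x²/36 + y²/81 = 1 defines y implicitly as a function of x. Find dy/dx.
Apply d/dx to both sides, remembering that y depends on x. Each occurrence of y therefore brings in a y' = dy/dx via the chain rule.

With F(x, y) equal to the left-hand side minus the right, differentiate F term by term:
  d/dx[x^2/36] = x/18
  d/dx[y^2/81] = 2y·y'/81
  d/dx[-1] = 0
Adding these up, d/dx[F] = 0 becomes
  (x/18) + (2y/81)·y' = 0,
so isolating y',
  dy/dx = -(x/18)/(2y/81) = -9x/(4y)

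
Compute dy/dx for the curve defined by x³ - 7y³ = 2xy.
Take d/dx of both sides. Since y is implicitly a function of x, the chain rule attaches a y' = dy/dx factor whenever we differentiate through y.

Set F(x, y) = (left side) − (right side), so the curve is F = 0. Differentiating each term of F:
  d/dx[x^3] = 3x^2
  d/dx[-2xy] = -2x·y' - 2y
  d/dx[-7y^3] = -21y^2·y'

Collecting, the y'-free part is the partial derivative in x and the y' coefficient is the partial derivative in y:
  ∂F/∂x = 3x^2 - 2y
  ∂F/∂y = -2x - 21y^2

so d/dx[F(x, y(x))] = ∂F/∂x + (∂F/∂y)·y' = 0. Rearranging,
  dy/dx = -(∂F/∂x)/(∂F/∂y) = -(3x^2 - 2y)/(-2x - 21y^2) = (3x^2 - 2y)/(2x + 21y^2)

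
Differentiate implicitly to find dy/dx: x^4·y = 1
Apply d/dx to both sides, remembering that y depends on x. Each occurrence of y therefore brings in a y' = dy/dx via the chain rule.

With F(x, y) equal to the left-hand side minus the right, differentiate F term by term:
  d/dx[x^4y] = x^4·y' + 4x^3y
  d/dx[-1] = 0
Adding these up, d/dx[F] = 0 becomes
  (4x^3y) + (x^4)·y' = 0,
so isolating y',
  dy/dx = -(4x^3y)/(x^4) = -4y/x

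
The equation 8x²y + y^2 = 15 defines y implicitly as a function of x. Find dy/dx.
Differentiate the relation implicitly: treat y = y(x) and apply the chain rule, so every y-derivative picks up a y' = dy/dx factor.

With everything moved to the left-hand side, differentiate term by term:
  d/dx[8x^2y] = 8x^2·y' + 16xy
  d/dx[y^2] = 2y·y'
  d/dx[-15] = 0

Separating the contributions that come from x directly and those that come through y:
  without y':      16xy
  multiplying y':  8x^2 + 2y

so (16xy) + (8x^2 + 2y)·y' = 0, and therefore
  dy/dx = -(16xy)/(8x^2 + 2y) = -8xy/(4x^2 + y)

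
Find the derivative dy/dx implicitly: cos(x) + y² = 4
Apply d/dx to both sides, remembering that y depends on x. Each occurrence of y therefore brings in a y' = dy/dx via the chain rule.

With F(x, y) equal to the left-hand side minus the right, differentiate F term by term:
  d/dx[y^2] = 2y·y'
  d/dx[cos(x)] = -sin(x)
  d/dx[-4] = 0
Adding these up, d/dx[F] = 0 becomes
  (-sin(x)) + (2y)·y' = 0,
so isolating y',
  dy/dx = -(-sin(x))/(2y) = sin(x)/(2y)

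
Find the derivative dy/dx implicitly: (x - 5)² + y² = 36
Take d/dx of both sides. Since y is implicitly a function of x, the chain rule attaches a y' = dy/dx factor whenever we differentiate through y.

Set F(x, y) = (left side) − (right side), so the curve is F = 0. Differentiating each term of F:
  d/dx[y^2] = 2y·y'
  d/dx[(x - 5)^2] = 2x - 10
  d/dx[-36] = 0

Collecting, the y'-free part is the partial derivative in x and the y' coefficient is the partial derivative in y:
  ∂F/∂x = 2x - 10
  ∂F/∂y = 2y

so d/dx[F(x, y(x))] = ∂F/∂x + (∂F/∂y)·y' = 0. Rearranging,
  dy/dx = -(∂F/∂x)/(∂F/∂y) = -(2x - 10)/(2y) = (5 - x)/y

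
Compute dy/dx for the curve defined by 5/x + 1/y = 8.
Differentiate the relation implicitly: treat y = y(x) and apply the chain rule, so every y-derivative picks up a y' = dy/dx factor.

With everything moved to the left-hand side, differentiate term by term:
  d/dx[1/y] = -y'/y^2
  d/dx[5/x] = -5/x^2
  d/dx[-8] = 0

Separating the contributions that come from x directly and those that come through y:
  without y':      -5/x^2
  multiplying y':  -1/y^2

so (-5/x^2) + (-1/y^2)·y' = 0, and therefore
  dy/dx = -(-5/x^2)/(-1/y^2) = -5y^2/x^2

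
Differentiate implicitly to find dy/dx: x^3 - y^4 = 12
Take d/dx of both sides. Since y is implicitly a function of x, the chain rule attaches a y' = dy/dx factor whenever we differentiate through y.

Set F(x, y) = (left side) − (right side), so the curve is F = 0. Differentiating each term of F:
  d/dx[x^3] = 3x^2
  d/dx[-y^4] = -4y^3·y'
  d/dx[-12] = 0

Collecting, the y'-free part is the partial derivative in x and the y' coefficient is the partial derivative in y:
  ∂F/∂x = 3x^2
  ∂F/∂y = -4y^3

so d/dx[F(x, y(x))] = ∂F/∂x + (∂F/∂y)·y' = 0. Rearranging,
  dy/dx = -(∂F/∂x)/(∂F/∂y) = -(3x^2)/(-4y^3) = 3x^2/(4y^3)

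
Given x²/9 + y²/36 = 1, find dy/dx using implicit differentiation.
Take d/dx of both sides. Since y is implicitly a function of x, the chain rule attaches a y' = dy/dx factor whenever we differentiate through y.

Set F(x, y) = (left side) − (right side), so the curve is F = 0. Differentiating each term of F:
  d/dx[x^2/9] = 2x/9
  d/dx[y^2/36] = y·y'/18
  d/dx[-1] = 0

Collecting, the y'-free part is the partial derivative in x and the y' coefficient is the partial derivative in y:
  ∂F/∂x = 2x/9
  ∂F/∂y = y/18

so d/dx[F(x, y(x))] = ∂F/∂x + (∂F/∂y)·y' = 0. Rearranging,
  dy/dx = -(∂F/∂x)/(∂F/∂y) = -(2x/9)/(y/18) = -4x/y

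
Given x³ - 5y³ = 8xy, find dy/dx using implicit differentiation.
Differentiate both sides with respect to x, treating y as y(x). By the chain rule, any term containing y contributes a factor of y' = dy/dx when we differentiate it.

Move every term to one side and write the relation as F(x, y) = 0. Term by term,
  d/dx[x^3] = 3x^2
  d/dx[-8xy] = -8x·y' - 8y
  d/dx[-5y^3] = -15y^2·y'

The pieces without y' make up ∂F/∂x and the coefficient of y' is ∂F/∂y:
  ∂F/∂x = 3x^2 - 8y,
  ∂F/∂y = -8x - 15y^2.

Since d/dx[F] = ∂F/∂x + (∂F/∂y)·y' = 0, solve for y':
  (∂F/∂y)·y' = -∂F/∂x
  dy/dx = -(∂F/∂x)/(∂F/∂y) = -(3x^2 - 8y)/(-8x - 15y^2) = (3x^2 - 8y)/(8x + 15y^2)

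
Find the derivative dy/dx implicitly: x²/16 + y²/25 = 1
Apply d/dx to both sides, remembering that y depends on x. Each occurrence of y therefore brings in a y' = dy/dx via the chain rule.

With F(x, y) equal to the left-hand side minus the right, differentiate F term by term:
  d/dx[x^2/16] = x/8
  d/dx[y^2/25] = 2y·y'/25
  d/dx[-1] = 0
Adding these up, d/dx[F] = 0 becomes
  (x/8) + (2y/25)·y' = 0,
so isolating y',
  dy/dx = -(x/8)/(2y/25) = -25x/(16y)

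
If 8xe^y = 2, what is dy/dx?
Take d/dx of both sides. Since y is implicitly a function of x, the chain rule attaches a y' = dy/dx factor whenever we differentiate through y.

Set F(x, y) = (left side) − (right side), so the curve is F = 0. Differentiating each term of F:
  d/dx[8x·e^(y)] = 8x·y'·e^(y) + 8e^(y)
  d/dx[-2] = 0

Collecting, the y'-free part is the partial derivative in x and the y' coefficient is the partial derivative in y:
  ∂F/∂x = 8e^(y)
  ∂F/∂y = 8x·e^(y)

so d/dx[F(x, y(x))] = ∂F/∂x + (∂F/∂y)·y' = 0. Rearranging,
  dy/dx = -(∂F/∂x)/(∂F/∂y) = -(8e^(y))/(8x·e^(y)) = -1/x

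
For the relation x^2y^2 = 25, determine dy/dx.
Differentiate the relation implicitly: treat y = y(x) and apply the chain rule, so every y-derivative picks up a y' = dy/dx factor.

With everything moved to the left-hand side, differentiate term by term:
  d/dx[x^2y^2] = 2x^2y·y' + 2xy^2
  d/dx[-25] = 0

Separating the contributions that come from x directly and those that come through y:
  without y':      2xy^2
  multiplying y':  2x^2y

so (2xy^2) + (2x^2y)·y' = 0, and therefore
  dy/dx = -(2xy^2)/(2x^2y) = -y/x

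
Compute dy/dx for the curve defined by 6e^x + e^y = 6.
Apply d/dx to both sides, remembering that y depends on x. Each occurrence of y therefore brings in a y' = dy/dx via the chain rule.

With F(x, y) equal to the left-hand side minus the right, differentiate F term by term:
  d/dx[6e^(x)] = 6e^(x)
  d/dx[e^(y)] = y'·e^(y)
  d/dx[-6] = 0
Adding these up, d/dx[F] = 0 becomes
  (6e^(x)) + (e^(y))·y' = 0,
so isolating y',
  dy/dx = -(6e^(x))/(e^(y)) = -6e^(x - y)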